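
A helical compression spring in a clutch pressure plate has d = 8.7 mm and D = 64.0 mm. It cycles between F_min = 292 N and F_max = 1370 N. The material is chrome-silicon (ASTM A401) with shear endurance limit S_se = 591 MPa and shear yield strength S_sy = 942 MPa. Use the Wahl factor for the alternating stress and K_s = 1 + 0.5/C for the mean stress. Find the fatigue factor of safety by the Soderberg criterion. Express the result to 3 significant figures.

1.98

C = D/d = 64.0/8.7 = 7.3563; K_W = (4C−1)/(4C−4)+0.615/C = 1.2016; K_s = 1+0.5/C = 1.0680
F_a = (F_max−F_min)/2 = 539 N; F_m = (F_max+F_min)/2 = 831 N
τ_a = K_W·8F_aD/(πd³) = 1.2016 × 133.4 = 160.29 MPa
τ_m = K_s·8F_mD/(πd³) = 1.0680 × 205.67 = 219.65 MPa
Soderberg: 1/n_f = τ_a/S_se + τ_m/S_sy = 160.29/591 + 219.65/942 = 0.27122 + 0.23317 = 0.50439
n_f = 1/0.50439 = 1.983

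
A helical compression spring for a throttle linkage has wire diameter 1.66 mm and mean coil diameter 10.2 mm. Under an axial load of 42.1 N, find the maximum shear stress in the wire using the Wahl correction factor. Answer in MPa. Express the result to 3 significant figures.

Spring index C = D/d = 10.2/1.66 = 6.1446
K_W = (4C−1)/(4C−4) + 0.615/C = 23.578/20.578 + 0.1001 = 1.2459
τ₀ = 8FD/(πd³) = 8·42.1·10.2/(π·1.66³) = 3435.36/14.371 = 239.06 MPa
τ_max = K·τ₀ = 1.2459 × 239.06 = 297.83 MPa

298 MPa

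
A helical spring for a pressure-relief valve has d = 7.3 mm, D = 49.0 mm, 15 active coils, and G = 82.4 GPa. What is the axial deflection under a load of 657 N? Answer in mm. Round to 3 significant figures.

39.6 mm

k = Gd⁴/(8D³N_a) = (82.4×10³)(7.3⁴)/(8·49.0³·15) = 16.575 N/mm
δ = F/k = 657 / 16.575 = 39.638 mm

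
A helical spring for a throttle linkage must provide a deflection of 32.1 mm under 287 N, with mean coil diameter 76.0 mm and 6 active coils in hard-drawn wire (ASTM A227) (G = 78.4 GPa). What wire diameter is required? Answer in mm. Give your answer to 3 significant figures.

Required rate k = F/δ = 287/32.1 = 8.9408 N/mm
d = (8D³N_a·k / G)^(1/4) = (8·76.0³·6·8.9408 / (78.4×10³))^0.25
  = (2402.9)^0.25 = 7.0014 mm

7.00 mm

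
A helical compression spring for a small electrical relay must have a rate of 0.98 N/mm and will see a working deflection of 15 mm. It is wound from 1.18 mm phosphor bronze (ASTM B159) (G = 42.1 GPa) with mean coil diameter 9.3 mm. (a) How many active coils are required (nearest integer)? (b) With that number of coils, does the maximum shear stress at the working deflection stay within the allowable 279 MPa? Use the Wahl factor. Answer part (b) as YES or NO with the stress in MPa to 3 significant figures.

(a) 13 coils; (b) YES, τ_max = 250 MPa

N_a = Gd⁴/(8D³k) = (42.1×10³)(1.18⁴)/(8·9.3³·0.98) = 12.94 → N_a = 13
Actual rate k = Gd⁴/(8D³·13) = 0.97573 N/mm
Working load F = kδ = 0.97573·15 = 14.636 N
C = 9.3/1.18 = 7.8814; K_W = (4C−1)/(4C−4)+0.615/C = 1.1870
τ_max = K_W·8FD/(πd³) = 1.1870·210.96 = 250.41 MPa
τ_max ≤ 279 MPa → acceptable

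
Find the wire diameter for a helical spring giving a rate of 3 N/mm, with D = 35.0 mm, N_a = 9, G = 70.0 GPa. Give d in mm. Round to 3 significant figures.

3.39 mm

d = (8D³N_a·k / G)^(1/4) = (8·35.0³·9·3 / (70.0×10³))^0.25
  = (132.3)^0.25 = 3.3915 mm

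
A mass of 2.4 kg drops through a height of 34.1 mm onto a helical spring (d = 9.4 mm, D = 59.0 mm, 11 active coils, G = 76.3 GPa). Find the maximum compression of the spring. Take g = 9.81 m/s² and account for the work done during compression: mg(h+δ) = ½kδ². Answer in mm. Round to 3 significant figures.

7.73 mm

k = Gd⁴/(8D³N_a) = (76.3×10³)(9.4⁴)/(8·59.0³·11) = 32.961 N/mm
W = mg = 2.4 × 9.81 = 23.544 N
½kδ² − Wδ − Wh = 0 → δ = (W + √(W² + 2kWh))/k
δ = (23.544 + √(554.32 + 52925.1))/32.961 = (23.544 + 231.26)/32.961 = 7.7304 mm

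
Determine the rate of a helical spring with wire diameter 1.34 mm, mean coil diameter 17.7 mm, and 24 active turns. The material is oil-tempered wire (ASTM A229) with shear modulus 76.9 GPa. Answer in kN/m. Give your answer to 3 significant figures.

k = Gd⁴/(8D³N_a) = (76.9×10³ × 1.34⁴) / (8 × 17.7³ × 24)
  = 247939 / 1.06468e+06 = 0.23288 N/mm

0.233 kN/m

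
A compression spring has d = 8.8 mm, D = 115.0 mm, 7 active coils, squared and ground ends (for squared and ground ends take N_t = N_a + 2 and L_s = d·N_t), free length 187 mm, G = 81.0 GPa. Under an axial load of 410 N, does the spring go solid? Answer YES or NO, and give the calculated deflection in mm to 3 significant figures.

k = Gd⁴/(8D³N_a) = (81.0×10³)(8.8⁴)/(8·115.0³·7) = 5.7034 N/mm
N_t = 9; L_s = 8.8·9 = 79.2 mm; δ_solid = L₀ − L_s = 187 − 79.2 = 107.8 mm
δ = F/k = 410/5.7034 = 71.887 mm
δ < δ_solid → spring does not go solid

NO, δ = 71.9 mm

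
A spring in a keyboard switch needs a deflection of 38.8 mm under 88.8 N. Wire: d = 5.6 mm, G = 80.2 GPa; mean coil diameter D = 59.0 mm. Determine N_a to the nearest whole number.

Required rate k = F/δ = 88.8/38.8 = 2.2887 N/mm
N_a = Gd⁴/(8D³k) = (80.2×10³ × 5.6⁴)/(8 × 59.0³ × 2.2887)
    = 7.88727e+07 / 3.76034e+06 = 20.97 → 21 coils

21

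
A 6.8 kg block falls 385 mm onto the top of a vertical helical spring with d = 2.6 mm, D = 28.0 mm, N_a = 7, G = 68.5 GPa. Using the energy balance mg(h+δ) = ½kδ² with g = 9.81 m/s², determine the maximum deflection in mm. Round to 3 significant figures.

171 mm

k = Gd⁴/(8D³N_a) = (68.5×10³)(2.6⁴)/(8·28.0³·7) = 2.5464 N/mm
W = mg = 6.8 × 9.81 = 66.708 N
½kδ² − Wδ − Wh = 0 → δ = (W + √(W² + 2kWh))/k
δ = (66.708 + √(4450 + 130795))/2.5464 = (66.708 + 367.76)/2.5464 = 170.62 mm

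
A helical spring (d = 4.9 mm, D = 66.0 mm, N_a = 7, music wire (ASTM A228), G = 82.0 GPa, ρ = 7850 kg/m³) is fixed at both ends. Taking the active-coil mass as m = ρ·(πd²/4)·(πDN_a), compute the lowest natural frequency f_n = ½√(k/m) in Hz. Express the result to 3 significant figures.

58.5 Hz

k = Gd⁴/(8D³N_a) = (82.0×10³)(4.9⁴)/(8·66.0³·7) = 2.9362 N/mm = 2936.2 N/m
Wire length L = πDN_a = π·66.0·7 = 1451.4 mm
m = ρ·(πd²/4)·L = 7850 × 18.857×10⁻⁶ m² × 1.4514 m = 0.21485 kg
f_n = ½√(k/m) = 0.5·√(2936.2/0.21485) = 0.5·√(13666) = 58.45 Hz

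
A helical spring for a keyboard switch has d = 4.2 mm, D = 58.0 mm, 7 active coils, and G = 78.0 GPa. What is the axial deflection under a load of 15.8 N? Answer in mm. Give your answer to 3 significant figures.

7.11 mm

k = Gd⁴/(8D³N_a) = (78.0×10³)(4.2⁴)/(8·58.0³·7) = 2.2214 N/mm
δ = F/k = 15.8 / 2.2214 = 7.1127 mm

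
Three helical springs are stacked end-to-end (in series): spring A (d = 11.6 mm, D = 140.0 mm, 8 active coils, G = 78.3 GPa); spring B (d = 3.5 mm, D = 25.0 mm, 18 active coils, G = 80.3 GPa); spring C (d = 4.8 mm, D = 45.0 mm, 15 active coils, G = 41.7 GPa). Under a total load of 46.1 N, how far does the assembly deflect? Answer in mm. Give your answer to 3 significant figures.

37.1 mm

k_A = Gd⁴/(8D³N_a) = (78.3×10³)(11.6⁴)/(8·140.0³·8) = 8.0729 N/mm
k_B = Gd⁴/(8D³N_a) = (80.3×10³)(3.5⁴)/(8·25.0³·18) = 5.3556 N/mm
k_C = Gd⁴/(8D³N_a) = (41.7×10³)(4.8⁴)/(8·45.0³·15) = 2.0243 N/mm
Series: 1/k_eq = 1/8.0729 + 1/5.3556 + 1/2.0243 = 0.80458; k_eq = 1.2429 N/mm
δ = F/k_eq = 46.1/1.2429 = 37.091 mm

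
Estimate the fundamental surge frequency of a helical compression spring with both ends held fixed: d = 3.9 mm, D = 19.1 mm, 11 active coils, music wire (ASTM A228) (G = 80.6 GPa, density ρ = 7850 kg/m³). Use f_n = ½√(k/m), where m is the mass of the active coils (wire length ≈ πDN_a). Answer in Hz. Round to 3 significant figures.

k = Gd⁴/(8D³N_a) = (80.6×10³)(3.9⁴)/(8·19.1³·11) = 30.41 N/mm = 30410 N/m
Wire length L = πDN_a = π·19.1·11 = 660.05 mm
m = ρ·(πd²/4)·L = 7850 × 11.946×10⁻⁶ m² × 0.66005 m = 0.061896 kg
f_n = ½√(k/m) = 0.5·√(30410/0.061896) = 0.5·√(4.913e+05) = 350.46 Hz

350 Hz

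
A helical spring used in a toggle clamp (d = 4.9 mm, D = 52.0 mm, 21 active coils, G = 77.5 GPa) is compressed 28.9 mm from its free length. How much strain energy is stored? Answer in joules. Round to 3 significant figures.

0.790 J

k = Gd⁴/(8D³N_a) = (77.5×10³)(4.9⁴)/(8·52.0³·21) = 1.8913 N/mm
U = ½kδ² = 0.5 × 1.8913 × 28.9² = 789.83 N·mm = 0.78983 J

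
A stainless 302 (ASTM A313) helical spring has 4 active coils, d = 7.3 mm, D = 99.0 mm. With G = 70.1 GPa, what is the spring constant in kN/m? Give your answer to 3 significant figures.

k = Gd⁴/(8D³N_a) = (70.1×10³ × 7.3⁴) / (8 × 99.0³ × 4)
  = 1.99072e+08 / 3.10496e+07 = 6.4114 N/mm

6.41 kN/m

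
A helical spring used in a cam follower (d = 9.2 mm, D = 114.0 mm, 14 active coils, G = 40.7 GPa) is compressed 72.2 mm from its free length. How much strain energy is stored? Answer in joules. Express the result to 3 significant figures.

4.58 J

k = Gd⁴/(8D³N_a) = (40.7×10³)(9.2⁴)/(8·114.0³·14) = 1.7572 N/mm
U = ½kδ² = 0.5 × 1.7572 × 72.2² = 4579.9 N·mm = 4.5799 J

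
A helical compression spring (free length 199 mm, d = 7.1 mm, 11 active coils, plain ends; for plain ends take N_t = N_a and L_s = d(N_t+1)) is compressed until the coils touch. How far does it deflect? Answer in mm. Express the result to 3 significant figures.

114 mm

N_t = 11; L_s = 7.1·12 = 85.2 mm
δ_solid = L₀ − L_s = 199 − 85.2 = 113.8 mm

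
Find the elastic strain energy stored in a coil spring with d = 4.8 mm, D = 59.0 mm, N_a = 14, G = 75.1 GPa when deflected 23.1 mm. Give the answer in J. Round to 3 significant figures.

0.462 J

k = Gd⁴/(8D³N_a) = (75.1×10³)(4.8⁴)/(8·59.0³·14) = 1.7331 N/mm
U = ½kδ² = 0.5 × 1.7331 × 23.1² = 462.41 N·mm = 0.46241 J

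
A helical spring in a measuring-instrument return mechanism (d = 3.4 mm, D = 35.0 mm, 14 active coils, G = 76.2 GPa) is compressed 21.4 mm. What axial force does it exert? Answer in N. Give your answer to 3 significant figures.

45.4 N

k = Gd⁴/(8D³N_a) = (76.2×10³)(3.4⁴)/(8·35.0³·14) = 2.1205 N/mm
F = k·δ = 2.1205 × 21.4 = 45.38 N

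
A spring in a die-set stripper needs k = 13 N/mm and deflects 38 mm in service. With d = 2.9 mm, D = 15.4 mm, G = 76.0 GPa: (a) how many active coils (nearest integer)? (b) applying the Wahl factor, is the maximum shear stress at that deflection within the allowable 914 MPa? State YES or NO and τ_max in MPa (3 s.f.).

(a) 14 coils; (b) NO, τ_max = 1040 MPa

N_a = Gd⁴/(8D³k) = (76.0×10³)(2.9⁴)/(8·15.4³·13) = 14.15 → N_a = 14
Actual rate k = Gd⁴/(8D³·14) = 13.141 N/mm
Working load F = kδ = 13.141·38 = 499.35 N
C = 15.4/2.9 = 5.3103; K_W = (4C−1)/(4C−4)+0.615/C = 1.2898
τ_max = K_W·8FD/(πd³) = 1.2898·802.93 = 1035.6 MPa
τ_max > 914 MPa → exceeds allowable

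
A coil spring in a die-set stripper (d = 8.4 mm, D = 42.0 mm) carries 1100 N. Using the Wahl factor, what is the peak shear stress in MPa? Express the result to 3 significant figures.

Spring index C = D/d = 42.0/8.4 = 5.0000
K_W = (4C−1)/(4C−4) + 0.615/C = 19.000/16.000 + 0.1230 = 1.3105
τ₀ = 8FD/(πd³) = 8·1100·42.0/(π·8.4³) = 369600/1862 = 198.49 MPa
τ_max = K·τ₀ = 1.3105 × 198.49 = 260.12 MPa

260 MPa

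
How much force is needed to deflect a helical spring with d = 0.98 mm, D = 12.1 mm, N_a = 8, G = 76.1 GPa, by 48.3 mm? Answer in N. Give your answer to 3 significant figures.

k = Gd⁴/(8D³N_a) = (76.1×10³)(0.98⁴)/(8·12.1³·8) = 0.61909 N/mm
F = k·δ = 0.61909 × 48.3 = 29.902 N

29.9 N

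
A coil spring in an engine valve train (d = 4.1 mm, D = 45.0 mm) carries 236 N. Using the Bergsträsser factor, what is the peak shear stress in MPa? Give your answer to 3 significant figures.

440 MPa

Spring index C = D/d = 45.0/4.1 = 10.9756
K_B = (4C+2)/(4C−3) = 45.902/40.902 = 1.1222
τ₀ = 8FD/(πd³) = 8·236·45.0/(π·4.1³) = 84960/216.52 = 392.39 MPa
τ_max = K·τ₀ = 1.1222 × 392.39 = 440.35 MPa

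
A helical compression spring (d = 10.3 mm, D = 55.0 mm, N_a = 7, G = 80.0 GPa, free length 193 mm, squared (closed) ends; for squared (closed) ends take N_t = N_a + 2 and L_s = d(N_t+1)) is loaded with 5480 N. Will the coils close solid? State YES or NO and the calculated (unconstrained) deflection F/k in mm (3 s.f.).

NO, δ = 56.7 mm

k = Gd⁴/(8D³N_a) = (80.0×10³)(10.3⁴)/(8·55.0³·7) = 96.641 N/mm
N_t = 9; L_s = 10.3·10 = 103 mm; δ_solid = L₀ − L_s = 193 − 103 = 90 mm
δ = F/k = 5480/96.641 = 56.705 mm
δ < δ_solid → spring does not go solid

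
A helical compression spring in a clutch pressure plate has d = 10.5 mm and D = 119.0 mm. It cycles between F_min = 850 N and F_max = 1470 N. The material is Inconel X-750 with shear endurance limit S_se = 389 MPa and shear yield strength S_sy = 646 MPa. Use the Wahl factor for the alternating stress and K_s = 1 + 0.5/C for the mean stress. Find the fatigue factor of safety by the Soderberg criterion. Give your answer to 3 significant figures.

C = D/d = 119.0/10.5 = 11.3333; K_W = (4C−1)/(4C−4)+0.615/C = 1.1268; K_s = 1+0.5/C = 1.0441
F_a = (F_max−F_min)/2 = 310 N; F_m = (F_max+F_min)/2 = 1160 N
τ_a = K_W·8F_aD/(πd³) = 1.1268 × 81.149 = 91.442 MPa
τ_m = K_s·8F_mD/(πd³) = 1.0441 × 303.65 = 317.05 MPa
Soderberg: 1/n_f = τ_a/S_se + τ_m/S_sy = 91.442/389 + 317.05/646 = 0.23507 + 0.49079 = 0.72586
n_f = 1/0.72586 = 1.378

1.38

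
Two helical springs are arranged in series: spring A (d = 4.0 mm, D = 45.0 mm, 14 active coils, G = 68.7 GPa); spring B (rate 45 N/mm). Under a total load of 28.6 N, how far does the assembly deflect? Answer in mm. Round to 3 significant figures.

k_A = Gd⁴/(8D³N_a) = (68.7×10³)(4.0⁴)/(8·45.0³·14) = 1.7232 N/mm
Series: 1/k_eq = 1/1.7232 + 1/45 = 0.60253; k_eq = 1.6597 N/mm
δ = F/k_eq = 28.6/1.6597 = 17.232 mm

17.2 mm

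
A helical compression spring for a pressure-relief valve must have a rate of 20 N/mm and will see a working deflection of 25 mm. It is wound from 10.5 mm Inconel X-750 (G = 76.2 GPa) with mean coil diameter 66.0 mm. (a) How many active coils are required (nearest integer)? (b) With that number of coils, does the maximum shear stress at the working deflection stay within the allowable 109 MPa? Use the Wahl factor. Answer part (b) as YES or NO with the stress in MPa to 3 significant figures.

N_a = Gd⁴/(8D³k) = (76.2×10³)(10.5⁴)/(8·66.0³·20) = 20.14 → N_a = 20
Actual rate k = Gd⁴/(8D³·20) = 20.135 N/mm
Working load F = kδ = 20.135·25 = 503.39 N
C = 66.0/10.5 = 6.2857; K_W = (4C−1)/(4C−4)+0.615/C = 1.2397
τ_max = K_W·8FD/(πd³) = 1.2397·73.083 = 90.603 MPa
τ_max ≤ 109 MPa → acceptable

(a) 20 coils; (b) YES, τ_max = 90.6 MPa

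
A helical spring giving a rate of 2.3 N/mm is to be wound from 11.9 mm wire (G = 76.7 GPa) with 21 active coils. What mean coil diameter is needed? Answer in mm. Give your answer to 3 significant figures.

158 mm

D = (Gd⁴/(8N_a·k))^(1/3) = (76.7×10³·11.9⁴/(8·21·2.3))^(1/3)
  = (3.98058e+06)^(1/3) = 158.4828 mm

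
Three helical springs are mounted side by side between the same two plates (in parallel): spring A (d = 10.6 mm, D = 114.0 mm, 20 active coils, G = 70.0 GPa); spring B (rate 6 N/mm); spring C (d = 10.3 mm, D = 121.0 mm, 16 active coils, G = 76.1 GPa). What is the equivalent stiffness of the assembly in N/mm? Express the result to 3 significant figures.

k_A = Gd⁴/(8D³N_a) = (70.0×10³)(10.6⁴)/(8·114.0³·20) = 3.7281 N/mm
k_C = Gd⁴/(8D³N_a) = (76.1×10³)(10.3⁴)/(8·121.0³·16) = 3.7772 N/mm
Parallel: k_eq = 3.7281 + 6 + 3.7772 = 13.505 N/mm

13.5 N/mm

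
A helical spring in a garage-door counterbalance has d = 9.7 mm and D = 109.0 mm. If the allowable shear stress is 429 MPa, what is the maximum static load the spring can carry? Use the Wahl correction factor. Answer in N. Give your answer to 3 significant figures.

C = D/d = 109.0/9.7 = 11.2371
K_W = (4C−1)/(4C−4) + 0.615/C = 43.948/40.948 + 0.0547 = 1.1280
τ_max = K·8FD/(πd³) → F_max = τ_allow·πd³/(8DK)
F_max = 429·π·9.7³/(8·109.0·1.1280) = 1.23e+06/983.61 = 1250.5 N

1250 N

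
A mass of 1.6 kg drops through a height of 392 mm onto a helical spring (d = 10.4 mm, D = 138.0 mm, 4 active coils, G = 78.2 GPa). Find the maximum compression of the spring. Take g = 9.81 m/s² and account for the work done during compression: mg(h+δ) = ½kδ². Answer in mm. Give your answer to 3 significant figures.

k = Gd⁴/(8D³N_a) = (78.2×10³)(10.4⁴)/(8·138.0³·4) = 10.878 N/mm
W = mg = 1.6 × 9.81 = 15.696 N
½kδ² − Wδ − Wh = 0 → δ = (W + √(W² + 2kWh))/k
δ = (15.696 + √(246.36 + 133862))/10.878 = (15.696 + 366.21)/10.878 = 35.108 mm

35.1 mm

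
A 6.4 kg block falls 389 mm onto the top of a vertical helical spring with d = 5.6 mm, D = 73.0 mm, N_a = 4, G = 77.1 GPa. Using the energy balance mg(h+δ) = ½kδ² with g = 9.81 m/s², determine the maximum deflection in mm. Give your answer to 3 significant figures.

k = Gd⁴/(8D³N_a) = (77.1×10³)(5.6⁴)/(8·73.0³·4) = 6.091 N/mm
W = mg = 6.4 × 9.81 = 62.784 N
½kδ² − Wδ − Wh = 0 → δ = (W + √(W² + 2kWh))/k
δ = (62.784 + √(3941.8 + 297520))/6.091 = (62.784 + 549.06)/6.091 = 100.45 mm

100 mm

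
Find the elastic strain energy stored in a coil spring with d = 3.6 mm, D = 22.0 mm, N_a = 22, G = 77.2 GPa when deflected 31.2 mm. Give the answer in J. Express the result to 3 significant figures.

k = Gd⁴/(8D³N_a) = (77.2×10³)(3.6⁴)/(8·22.0³·22) = 6.9191 N/mm
U = ½kδ² = 0.5 × 6.9191 × 31.2² = 3367.6 N·mm = 3.3676 J

3.37 J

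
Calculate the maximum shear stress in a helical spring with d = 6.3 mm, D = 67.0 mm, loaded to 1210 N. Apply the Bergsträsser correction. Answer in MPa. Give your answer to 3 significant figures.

Spring index C = D/d = 67.0/6.3 = 10.6349
K_B = (4C+2)/(4C−3) = 44.540/39.540 = 1.1265
τ₀ = 8FD/(πd³) = 8·1210·67.0/(π·6.3³) = 648560/785.55 = 825.62 MPa
τ_max = K·τ₀ = 1.1265 × 825.62 = 930.02 MPa

930 MPa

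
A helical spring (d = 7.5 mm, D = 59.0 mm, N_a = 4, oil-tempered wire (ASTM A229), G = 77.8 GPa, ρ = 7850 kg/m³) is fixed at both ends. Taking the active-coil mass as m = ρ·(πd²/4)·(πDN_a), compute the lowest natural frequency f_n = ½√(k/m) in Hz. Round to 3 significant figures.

191 Hz

k = Gd⁴/(8D³N_a) = (77.8×10³)(7.5⁴)/(8·59.0³·4) = 37.456 N/mm = 37456 N/m
Wire length L = πDN_a = π·59.0·4 = 741.42 mm
m = ρ·(πd²/4)·L = 7850 × 44.179×10⁻⁶ m² × 0.74142 m = 0.25712 kg
f_n = ½√(k/m) = 0.5·√(37456/0.25712) = 0.5·√(1.4567e+05) = 190.83 Hz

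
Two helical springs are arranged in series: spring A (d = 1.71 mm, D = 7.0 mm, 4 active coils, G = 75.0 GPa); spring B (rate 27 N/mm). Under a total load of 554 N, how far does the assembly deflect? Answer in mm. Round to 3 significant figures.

30.0 mm

k_A = Gd⁴/(8D³N_a) = (75.0×10³)(1.71⁴)/(8·7.0³·4) = 58.425 N/mm
Series: 1/k_eq = 1/58.425 + 1/27 = 0.054153; k_eq = 18.466 N/mm
δ = F/k_eq = 554/18.466 = 30.001 mm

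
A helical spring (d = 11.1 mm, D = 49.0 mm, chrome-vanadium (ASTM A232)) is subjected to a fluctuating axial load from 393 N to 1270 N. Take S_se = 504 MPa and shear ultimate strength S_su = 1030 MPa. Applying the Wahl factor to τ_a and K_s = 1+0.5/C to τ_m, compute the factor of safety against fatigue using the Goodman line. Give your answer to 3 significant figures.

5.27

C = D/d = 49.0/11.1 = 4.4144; K_W = (4C−1)/(4C−4)+0.615/C = 1.3590; K_s = 1+0.5/C = 1.1133
F_a = (F_max−F_min)/2 = 438.5 N; F_m = (F_max+F_min)/2 = 831.5 N
τ_a = K_W·8F_aD/(πd³) = 1.3590 × 40.007 = 54.369 MPa
τ_m = K_s·8F_mD/(πd³) = 1.1133 × 75.863 = 84.456 MPa
Goodman: 1/n_f = τ_a/S_se + τ_m/S_su = 54.369/504 + 84.456/1030 = 0.10787 + 0.08200 = 0.18987
n_f = 1/0.18987 = 5.267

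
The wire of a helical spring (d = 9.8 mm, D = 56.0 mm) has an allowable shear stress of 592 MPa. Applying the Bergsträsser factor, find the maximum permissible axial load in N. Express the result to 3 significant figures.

C = D/d = 56.0/9.8 = 5.7143
K_B = (4C+2)/(4C−3) = 24.857/19.857 = 1.2518
τ_max = K·8FD/(πd³) → F_max = τ_allow·πd³/(8DK)
F_max = 592·π·9.8³/(8·56.0·1.2518) = 1.7505e+06/560.81 = 3121.3 N

3120 N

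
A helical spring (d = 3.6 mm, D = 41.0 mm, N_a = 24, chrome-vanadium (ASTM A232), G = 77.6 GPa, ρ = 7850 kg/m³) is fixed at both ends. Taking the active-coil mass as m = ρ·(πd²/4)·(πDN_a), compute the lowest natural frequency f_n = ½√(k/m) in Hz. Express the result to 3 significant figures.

31.6 Hz

k = Gd⁴/(8D³N_a) = (77.6×10³)(3.6⁴)/(8·41.0³·24) = 0.98496 N/mm = 984.96 N/m
Wire length L = πDN_a = π·41.0·24 = 3091.3 mm
m = ρ·(πd²/4)·L = 7850 × 10.179×10⁻⁶ m² × 3.0913 m = 0.24701 kg
f_n = ½√(k/m) = 0.5·√(984.96/0.24701) = 0.5·√(3987.6) = 31.574 Hz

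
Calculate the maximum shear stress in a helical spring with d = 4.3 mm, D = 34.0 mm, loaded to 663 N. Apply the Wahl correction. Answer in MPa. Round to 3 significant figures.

857 MPa

Spring index C = D/d = 34.0/4.3 = 7.9070
K_W = (4C−1)/(4C−4) + 0.615/C = 30.628/27.628 + 0.0778 = 1.1864
τ₀ = 8FD/(πd³) = 8·663·34.0/(π·4.3³) = 180336/249.78 = 721.98 MPa
τ_max = K·τ₀ = 1.1864 × 721.98 = 856.54 MPa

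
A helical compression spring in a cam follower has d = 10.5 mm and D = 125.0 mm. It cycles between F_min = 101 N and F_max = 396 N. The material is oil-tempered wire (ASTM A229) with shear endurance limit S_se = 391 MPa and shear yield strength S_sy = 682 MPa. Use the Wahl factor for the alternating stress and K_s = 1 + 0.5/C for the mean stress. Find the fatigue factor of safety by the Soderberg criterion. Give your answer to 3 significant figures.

4.53

C = D/d = 125.0/10.5 = 11.9048; K_W = (4C−1)/(4C−4)+0.615/C = 1.1204; K_s = 1+0.5/C = 1.0420
F_a = (F_max−F_min)/2 = 147.5 N; F_m = (F_max+F_min)/2 = 248.5 N
τ_a = K_W·8F_aD/(πd³) = 1.1204 × 40.558 = 45.442 MPa
τ_m = K_s·8F_mD/(πd³) = 1.0420 × 68.33 = 71.199 MPa
Soderberg: 1/n_f = τ_a/S_se + τ_m/S_sy = 45.442/391 + 71.199/682 = 0.11622 + 0.10440 = 0.22062
n_f = 1/0.22062 = 4.533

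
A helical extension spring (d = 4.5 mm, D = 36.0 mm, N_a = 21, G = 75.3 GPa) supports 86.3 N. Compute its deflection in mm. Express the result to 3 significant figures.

k = Gd⁴/(8D³N_a) = (75.3×10³)(4.5⁴)/(8·36.0³·21) = 3.9394 N/mm
δ = F/k = 86.3 / 3.9394 = 21.907 mm

21.9 mm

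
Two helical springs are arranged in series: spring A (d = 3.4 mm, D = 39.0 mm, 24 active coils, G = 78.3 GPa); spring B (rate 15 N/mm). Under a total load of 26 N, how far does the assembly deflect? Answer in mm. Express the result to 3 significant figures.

k_A = Gd⁴/(8D³N_a) = (78.3×10³)(3.4⁴)/(8·39.0³·24) = 0.91872 N/mm
Series: 1/k_eq = 1/0.91872 + 1/15 = 1.1551; k_eq = 0.8657 N/mm
δ = F/k_eq = 26/0.8657 = 30.034 mm

30.0 mm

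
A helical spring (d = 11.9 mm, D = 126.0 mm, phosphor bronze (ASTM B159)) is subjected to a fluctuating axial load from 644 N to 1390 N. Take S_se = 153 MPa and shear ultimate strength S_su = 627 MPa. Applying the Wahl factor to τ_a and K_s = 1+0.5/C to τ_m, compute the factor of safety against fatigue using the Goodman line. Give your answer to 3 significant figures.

1.18

C = D/d = 126.0/11.9 = 10.5882; K_W = (4C−1)/(4C−4)+0.615/C = 1.1363; K_s = 1+0.5/C = 1.0472
F_a = (F_max−F_min)/2 = 373 N; F_m = (F_max+F_min)/2 = 1017 N
τ_a = K_W·8F_aD/(πd³) = 1.1363 × 71.02 = 80.7 MPa
τ_m = K_s·8F_mD/(πd³) = 1.0472 × 193.64 = 202.78 MPa
Goodman: 1/n_f = τ_a/S_se + τ_m/S_su = 80.7/153 + 202.78/627 = 0.52745 + 0.32342 = 0.85087
n_f = 1/0.85087 = 1.175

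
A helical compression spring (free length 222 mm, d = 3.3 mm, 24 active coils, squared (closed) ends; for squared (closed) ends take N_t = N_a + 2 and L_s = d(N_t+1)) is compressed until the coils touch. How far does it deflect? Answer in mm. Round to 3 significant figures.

N_t = 26; L_s = 3.3·27 = 89.1 mm
δ_solid = L₀ − L_s = 222 − 89.1 = 132.9 mm

133 mm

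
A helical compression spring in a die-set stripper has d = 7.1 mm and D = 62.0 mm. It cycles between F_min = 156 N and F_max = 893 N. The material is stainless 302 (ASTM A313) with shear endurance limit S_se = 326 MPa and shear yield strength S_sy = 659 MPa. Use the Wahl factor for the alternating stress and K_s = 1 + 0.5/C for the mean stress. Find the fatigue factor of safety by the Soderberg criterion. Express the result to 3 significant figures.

C = D/d = 62.0/7.1 = 8.7324; K_W = (4C−1)/(4C−4)+0.615/C = 1.1674; K_s = 1+0.5/C = 1.0573
F_a = (F_max−F_min)/2 = 368.5 N; F_m = (F_max+F_min)/2 = 524.5 N
τ_a = K_W·8F_aD/(πd³) = 1.1674 × 162.55 = 189.77 MPa
τ_m = K_s·8F_mD/(πd³) = 1.0573 × 231.37 = 244.62 MPa
Soderberg: 1/n_f = τ_a/S_se + τ_m/S_sy = 189.77/326 + 244.62/659 = 0.58211 + 0.37119 = 0.9533
n_f = 1/0.9533 = 1.049

1.05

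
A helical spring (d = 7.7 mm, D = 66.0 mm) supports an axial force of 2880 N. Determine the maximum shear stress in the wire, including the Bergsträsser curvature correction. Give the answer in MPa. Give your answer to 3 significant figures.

1230 MPa

Spring index C = D/d = 66.0/7.7 = 8.5714
K_B = (4C+2)/(4C−3) = 36.286/31.286 = 1.1598
τ₀ = 8FD/(πd³) = 8·2880·66.0/(π·7.7³) = 1.52064e+06/1434.2 = 1060.2 MPa
τ_max = K·τ₀ = 1.1598 × 1060.2 = 1229.7 MPa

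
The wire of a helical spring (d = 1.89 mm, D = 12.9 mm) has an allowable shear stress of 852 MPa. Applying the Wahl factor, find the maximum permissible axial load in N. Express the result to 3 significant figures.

C = D/d = 12.9/1.89 = 6.8254
K_W = (4C−1)/(4C−4) + 0.615/C = 26.302/23.302 + 0.0901 = 1.2189
τ_max = K·8FD/(πd³) → F_max = τ_allow·πd³/(8DK)
F_max = 852·π·1.89³/(8·12.9·1.2189) = 18071/125.79 = 143.66 N

144 N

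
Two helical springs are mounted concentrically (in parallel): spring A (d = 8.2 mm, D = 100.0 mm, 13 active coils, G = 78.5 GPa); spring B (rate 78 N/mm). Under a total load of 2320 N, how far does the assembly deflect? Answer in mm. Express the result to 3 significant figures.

k_A = Gd⁴/(8D³N_a) = (78.5×10³)(8.2⁴)/(8·100.0³·13) = 3.4126 N/mm
Parallel: k_eq = 3.4126 + 78 = 81.413 N/mm
δ = F/k_eq = 2320/81.413 = 28.497 mm

28.5 mm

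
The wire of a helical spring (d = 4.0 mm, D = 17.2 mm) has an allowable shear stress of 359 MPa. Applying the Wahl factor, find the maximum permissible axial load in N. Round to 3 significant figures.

C = D/d = 17.2/4.0 = 4.3000
K_W = (4C−1)/(4C−4) + 0.615/C = 16.200/13.200 + 0.1430 = 1.3703
τ_max = K·8FD/(πd³) → F_max = τ_allow·πd³/(8DK)
F_max = 359·π·4.0³/(8·17.2·1.3703) = 72181/188.55 = 382.82 N

383 N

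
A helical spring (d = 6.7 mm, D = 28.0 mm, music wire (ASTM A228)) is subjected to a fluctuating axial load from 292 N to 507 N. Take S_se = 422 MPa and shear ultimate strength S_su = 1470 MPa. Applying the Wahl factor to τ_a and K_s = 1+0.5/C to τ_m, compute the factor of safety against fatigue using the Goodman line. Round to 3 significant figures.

C = D/d = 28.0/6.7 = 4.1791; K_W = (4C−1)/(4C−4)+0.615/C = 1.3831; K_s = 1+0.5/C = 1.1196
F_a = (F_max−F_min)/2 = 107.5 N; F_m = (F_max+F_min)/2 = 399.5 N
τ_a = K_W·8F_aD/(πd³) = 1.3831 × 25.485 = 35.247 MPa
τ_m = K_s·8F_mD/(πd³) = 1.1196 × 94.709 = 106.04 MPa
Goodman: 1/n_f = τ_a/S_se + τ_m/S_su = 35.247/422 + 106.04/1470 = 0.08352 + 0.07214 = 0.15566
n_f = 1/0.15566 = 6.424

6.42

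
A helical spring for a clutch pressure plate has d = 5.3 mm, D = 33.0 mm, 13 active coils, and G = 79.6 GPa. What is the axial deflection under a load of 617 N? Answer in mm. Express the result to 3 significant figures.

k = Gd⁴/(8D³N_a) = (79.6×10³)(5.3⁴)/(8·33.0³·13) = 16.805 N/mm
δ = F/k = 617 / 16.805 = 36.715 mm

36.7 mm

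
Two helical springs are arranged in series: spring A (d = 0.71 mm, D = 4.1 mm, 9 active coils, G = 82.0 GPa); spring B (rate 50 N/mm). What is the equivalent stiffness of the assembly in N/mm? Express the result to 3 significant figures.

3.87 N/mm

k_A = Gd⁴/(8D³N_a) = (82.0×10³)(0.71⁴)/(8·4.1³·9) = 4.1992 N/mm
Series: 1/k_eq = 1/4.1992 + 1/50 = 0.25814; k_eq = 3.8738 N/mm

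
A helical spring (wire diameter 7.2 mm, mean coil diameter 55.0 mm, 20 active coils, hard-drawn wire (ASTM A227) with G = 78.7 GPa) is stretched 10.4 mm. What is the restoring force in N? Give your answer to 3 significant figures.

82.6 N

k = Gd⁴/(8D³N_a) = (78.7×10³)(7.2⁴)/(8·55.0³·20) = 7.9451 N/mm
F = k·δ = 7.9451 × 10.4 = 82.629 N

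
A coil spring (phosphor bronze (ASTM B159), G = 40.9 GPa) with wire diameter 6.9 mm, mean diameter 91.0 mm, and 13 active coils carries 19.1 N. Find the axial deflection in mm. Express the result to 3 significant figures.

16.1 mm

k = Gd⁴/(8D³N_a) = (40.9×10³)(6.9⁴)/(8·91.0³·13) = 1.1829 N/mm
δ = F/k = 19.1 / 1.1829 = 16.146 mm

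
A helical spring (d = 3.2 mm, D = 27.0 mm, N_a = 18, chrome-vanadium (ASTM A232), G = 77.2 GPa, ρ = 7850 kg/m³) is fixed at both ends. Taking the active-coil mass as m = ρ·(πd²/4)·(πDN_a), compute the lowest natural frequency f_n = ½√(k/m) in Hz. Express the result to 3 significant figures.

k = Gd⁴/(8D³N_a) = (77.2×10³)(3.2⁴)/(8·27.0³·18) = 2.856 N/mm = 2856 N/m
Wire length L = πDN_a = π·27.0·18 = 1526.8 mm
m = ρ·(πd²/4)·L = 7850 × 8.0425×10⁻⁶ m² × 1.5268 m = 0.096393 kg
f_n = ½√(k/m) = 0.5·√(2856/0.096393) = 0.5·√(29629) = 86.065 Hz

86.1 Hz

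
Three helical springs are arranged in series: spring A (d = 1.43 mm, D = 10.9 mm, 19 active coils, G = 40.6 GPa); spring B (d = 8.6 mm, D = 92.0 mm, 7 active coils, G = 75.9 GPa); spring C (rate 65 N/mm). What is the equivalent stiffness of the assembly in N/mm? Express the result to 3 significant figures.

k_A = Gd⁴/(8D³N_a) = (40.6×10³)(1.43⁴)/(8·10.9³·19) = 0.86248 N/mm
k_B = Gd⁴/(8D³N_a) = (75.9×10³)(8.6⁴)/(8·92.0³·7) = 9.521 N/mm
Series: 1/k_eq = 1/0.86248 + 1/9.521 + 1/65 = 1.2799; k_eq = 0.78133 N/mm

0.781 N/mm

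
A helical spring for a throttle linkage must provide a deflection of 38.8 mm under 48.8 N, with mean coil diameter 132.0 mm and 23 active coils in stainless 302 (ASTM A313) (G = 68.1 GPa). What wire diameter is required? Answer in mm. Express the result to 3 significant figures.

Required rate k = F/δ = 48.8/38.8 = 1.2577 N/mm
d = (8D³N_a·k / G)^(1/4) = (8·132.0³·23·1.2577 / (68.1×10³))^0.25
  = (7815.9)^0.25 = 9.4025 mm

9.40 mm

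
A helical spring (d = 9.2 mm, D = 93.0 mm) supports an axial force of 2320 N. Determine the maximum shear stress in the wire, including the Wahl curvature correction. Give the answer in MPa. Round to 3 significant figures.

Spring index C = D/d = 93.0/9.2 = 10.1087
K_W = (4C−1)/(4C−4) + 0.615/C = 39.435/36.435 + 0.0608 = 1.1432
τ₀ = 8FD/(πd³) = 8·2320·93.0/(π·9.2³) = 1.72608e+06/2446.3 = 705.58 MPa
τ_max = K·τ₀ = 1.1432 × 705.58 = 806.61 MPa

807 MPa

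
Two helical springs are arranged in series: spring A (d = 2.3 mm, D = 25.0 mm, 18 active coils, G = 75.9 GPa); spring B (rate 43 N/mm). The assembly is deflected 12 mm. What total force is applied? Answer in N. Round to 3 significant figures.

k_A = Gd⁴/(8D³N_a) = (75.9×10³)(2.3⁴)/(8·25.0³·18) = 0.944 N/mm
Series: 1/k_eq = 1/0.944 + 1/43 = 1.0826; k_eq = 0.92372 N/mm
F = k_eq·δ = 0.92372·12 = 11.085 N

11.1 N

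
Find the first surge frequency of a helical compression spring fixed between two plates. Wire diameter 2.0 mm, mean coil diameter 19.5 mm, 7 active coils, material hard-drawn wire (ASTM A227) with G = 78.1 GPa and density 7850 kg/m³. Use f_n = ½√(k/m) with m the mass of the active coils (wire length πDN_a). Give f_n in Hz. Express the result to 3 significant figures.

267 Hz

k = Gd⁴/(8D³N_a) = (78.1×10³)(2.0⁴)/(8·19.5³·7) = 3.0094 N/mm = 3009.4 N/m
Wire length L = πDN_a = π·19.5·7 = 428.83 mm
m = ρ·(πd²/4)·L = 7850 × 3.1416×10⁻⁶ m² × 0.42883 m = 0.010576 kg
f_n = ½√(k/m) = 0.5·√(3009.4/0.010576) = 0.5·√(2.8456e+05) = 266.72 Hz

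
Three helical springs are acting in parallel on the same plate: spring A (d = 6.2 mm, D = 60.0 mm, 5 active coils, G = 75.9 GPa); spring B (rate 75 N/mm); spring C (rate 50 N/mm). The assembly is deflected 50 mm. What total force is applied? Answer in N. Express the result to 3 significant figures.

6900 N

k_A = Gd⁴/(8D³N_a) = (75.9×10³)(6.2⁴)/(8·60.0³·5) = 12.981 N/mm
Parallel: k_eq = 12.981 + 75 + 50 = 137.98 N/mm
F = k_eq·δ = 137.98·50 = 6899 N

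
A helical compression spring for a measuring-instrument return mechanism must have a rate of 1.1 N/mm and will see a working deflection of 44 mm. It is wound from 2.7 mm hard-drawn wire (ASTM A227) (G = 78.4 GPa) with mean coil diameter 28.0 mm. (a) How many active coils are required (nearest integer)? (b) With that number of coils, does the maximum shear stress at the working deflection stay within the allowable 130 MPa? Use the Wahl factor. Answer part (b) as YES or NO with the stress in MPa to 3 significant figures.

(a) 22 coils; (b) NO, τ_max = 196 MPa

N_a = Gd⁴/(8D³k) = (78.4×10³)(2.7⁴)/(8·28.0³·1.1) = 21.57 → N_a = 22
Actual rate k = Gd⁴/(8D³·22) = 1.0784 N/mm
Working load F = kδ = 1.0784·44 = 47.45 N
C = 28.0/2.7 = 10.3704; K_W = (4C−1)/(4C−4)+0.615/C = 1.1393
τ_max = K_W·8FD/(πd³) = 1.1393·171.89 = 195.84 MPa
τ_max > 130 MPa → exceeds allowable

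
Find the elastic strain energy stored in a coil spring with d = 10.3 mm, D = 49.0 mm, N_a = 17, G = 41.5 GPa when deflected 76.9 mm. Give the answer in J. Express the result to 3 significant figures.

k = Gd⁴/(8D³N_a) = (41.5×10³)(10.3⁴)/(8·49.0³·17) = 29.192 N/mm
U = ½kδ² = 0.5 × 29.192 × 76.9² = 86316 N·mm = 86.316 J

86.3 J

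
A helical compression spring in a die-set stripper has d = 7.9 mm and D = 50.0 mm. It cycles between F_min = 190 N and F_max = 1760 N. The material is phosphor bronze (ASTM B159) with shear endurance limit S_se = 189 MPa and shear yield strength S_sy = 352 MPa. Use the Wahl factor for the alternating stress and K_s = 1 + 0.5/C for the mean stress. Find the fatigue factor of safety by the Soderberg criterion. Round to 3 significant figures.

C = D/d = 50.0/7.9 = 6.3291; K_W = (4C−1)/(4C−4)+0.615/C = 1.2379; K_s = 1+0.5/C = 1.0790
F_a = (F_max−F_min)/2 = 785 N; F_m = (F_max+F_min)/2 = 975 N
τ_a = K_W·8F_aD/(πd³) = 1.2379 × 202.72 = 250.95 MPa
τ_m = K_s·8F_mD/(πd³) = 1.0790 × 251.79 = 271.68 MPa
Soderberg: 1/n_f = τ_a/S_se + τ_m/S_sy = 250.95/189 + 271.68/352 = 1.32777 + 0.77181 = 2.0996
n_f = 1/2.0996 = 0.4763

0.476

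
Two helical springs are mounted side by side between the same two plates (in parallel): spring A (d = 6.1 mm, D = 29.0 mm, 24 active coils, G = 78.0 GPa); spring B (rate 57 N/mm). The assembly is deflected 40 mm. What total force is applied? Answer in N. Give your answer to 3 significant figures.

k_A = Gd⁴/(8D³N_a) = (78.0×10³)(6.1⁴)/(8·29.0³·24) = 23.063 N/mm
Parallel: k_eq = 23.063 + 57 = 80.063 N/mm
F = k_eq·δ = 80.063·40 = 3202.5 N

3200 N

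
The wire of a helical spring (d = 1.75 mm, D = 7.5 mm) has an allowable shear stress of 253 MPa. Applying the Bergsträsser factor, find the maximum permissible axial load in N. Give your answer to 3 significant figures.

52.5 N

C = D/d = 7.5/1.75 = 4.2857
K_B = (4C+2)/(4C−3) = 19.143/14.143 = 1.3535
τ_max = K·8FD/(πd³) → F_max = τ_allow·πd³/(8DK)
F_max = 253·π·1.75³/(8·7.5·1.3535) = 4259.8/81.212 = 52.452 N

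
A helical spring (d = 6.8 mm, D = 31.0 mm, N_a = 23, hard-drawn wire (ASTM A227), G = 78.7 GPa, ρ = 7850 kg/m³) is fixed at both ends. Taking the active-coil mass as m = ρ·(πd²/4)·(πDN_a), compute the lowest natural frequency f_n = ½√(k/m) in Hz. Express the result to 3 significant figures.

110 Hz

k = Gd⁴/(8D³N_a) = (78.7×10³)(6.8⁴)/(8·31.0³·23) = 30.698 N/mm = 30698 N/m
Wire length L = πDN_a = π·31.0·23 = 2240 mm
m = ρ·(πd²/4)·L = 7850 × 36.317×10⁻⁶ m² × 2.24 m = 0.63858 kg
f_n = ½√(k/m) = 0.5·√(30698/0.63858) = 0.5·√(48072) = 109.63 Hz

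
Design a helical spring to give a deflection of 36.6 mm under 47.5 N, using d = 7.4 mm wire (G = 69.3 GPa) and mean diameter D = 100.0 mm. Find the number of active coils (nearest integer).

20

Required rate k = F/δ = 47.5/36.6 = 1.2978 N/mm
N_a = Gd⁴/(8D³k) = (69.3×10³ × 7.4⁴)/(8 × 100.0³ × 1.2978)
    = 2.07807e+08 / 1.03825e+07 = 20.02 → 20 coils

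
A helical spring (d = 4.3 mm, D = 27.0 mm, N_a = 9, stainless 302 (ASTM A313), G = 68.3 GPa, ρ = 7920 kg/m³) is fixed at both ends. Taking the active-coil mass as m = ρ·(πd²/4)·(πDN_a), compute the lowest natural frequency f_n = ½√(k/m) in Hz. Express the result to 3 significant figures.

k = Gd⁴/(8D³N_a) = (68.3×10³)(4.3⁴)/(8·27.0³·9) = 16.477 N/mm = 16477 N/m
Wire length L = πDN_a = π·27.0·9 = 763.41 mm
m = ρ·(πd²/4)·L = 7920 × 14.522×10⁻⁶ m² × 0.76341 m = 0.087803 kg
f_n = ½√(k/m) = 0.5·√(16477/0.087803) = 0.5·√(1.8766e+05) = 216.6 Hz

217 Hz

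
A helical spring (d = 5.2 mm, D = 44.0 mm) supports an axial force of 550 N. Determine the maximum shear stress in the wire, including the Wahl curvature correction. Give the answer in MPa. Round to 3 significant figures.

514 MPa

Spring index C = D/d = 44.0/5.2 = 8.4615
K_W = (4C−1)/(4C−4) + 0.615/C = 32.846/29.846 + 0.0727 = 1.1732
τ₀ = 8FD/(πd³) = 8·550·44.0/(π·5.2³) = 193600/441.73 = 438.27 MPa
τ_max = K·τ₀ = 1.1732 × 438.27 = 514.18 MPa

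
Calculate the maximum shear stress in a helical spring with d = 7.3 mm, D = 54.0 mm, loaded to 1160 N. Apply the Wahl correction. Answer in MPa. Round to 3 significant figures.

Spring index C = D/d = 54.0/7.3 = 7.3973
K_W = (4C−1)/(4C−4) + 0.615/C = 28.589/25.589 + 0.0831 = 1.2004
τ₀ = 8FD/(πd³) = 8·1160·54.0/(π·7.3³) = 501120/1222.1 = 410.04 MPa
τ_max = K·τ₀ = 1.2004 × 410.04 = 492.2 MPa

492 MPa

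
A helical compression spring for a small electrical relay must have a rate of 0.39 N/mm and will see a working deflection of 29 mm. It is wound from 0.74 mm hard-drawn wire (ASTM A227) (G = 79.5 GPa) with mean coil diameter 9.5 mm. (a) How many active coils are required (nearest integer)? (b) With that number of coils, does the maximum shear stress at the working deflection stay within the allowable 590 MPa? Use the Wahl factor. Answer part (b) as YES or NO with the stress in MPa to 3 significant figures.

(a) 9 coils; (b) NO, τ_max = 743 MPa

N_a = Gd⁴/(8D³k) = (79.5×10³)(0.74⁴)/(8·9.5³·0.39) = 8.912 → N_a = 9
Actual rate k = Gd⁴/(8D³·9) = 0.38618 N/mm
Working load F = kδ = 0.38618·29 = 11.199 N
C = 9.5/0.74 = 12.8378; K_W = (4C−1)/(4C−4)+0.615/C = 1.1113
τ_max = K_W·8FD/(πd³) = 1.1113·668.59 = 742.97 MPa
τ_max > 590 MPa → exceeds allowable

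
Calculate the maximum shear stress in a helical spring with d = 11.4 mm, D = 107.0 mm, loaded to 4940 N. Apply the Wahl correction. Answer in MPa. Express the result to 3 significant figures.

1050 MPa

Spring index C = D/d = 107.0/11.4 = 9.3860
K_W = (4C−1)/(4C−4) + 0.615/C = 36.544/33.544 + 0.0655 = 1.1550
τ₀ = 8FD/(πd³) = 8·4940·107.0/(π·11.4³) = 4.22864e+06/4654.4 = 908.52 MPa
τ_max = K·τ₀ = 1.1550 × 908.52 = 1049.3 MPa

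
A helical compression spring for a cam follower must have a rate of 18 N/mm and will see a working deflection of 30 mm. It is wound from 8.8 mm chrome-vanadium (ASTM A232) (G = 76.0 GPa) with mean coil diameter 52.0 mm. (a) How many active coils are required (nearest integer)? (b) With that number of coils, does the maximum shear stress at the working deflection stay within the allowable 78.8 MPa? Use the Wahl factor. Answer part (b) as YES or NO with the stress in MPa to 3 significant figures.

(a) 23 coils; (b) NO, τ_max = 129 MPa

N_a = Gd⁴/(8D³k) = (76.0×10³)(8.8⁴)/(8·52.0³·18) = 22.51 → N_a = 23
Actual rate k = Gd⁴/(8D³·23) = 17.616 N/mm
Working load F = kδ = 17.616·30 = 528.49 N
C = 52.0/8.8 = 5.9091; K_W = (4C−1)/(4C−4)+0.615/C = 1.2569
τ_max = K_W·8FD/(πd³) = 1.2569·102.69 = 129.07 MPa
τ_max > 78.8 MPa → exceeds allowable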